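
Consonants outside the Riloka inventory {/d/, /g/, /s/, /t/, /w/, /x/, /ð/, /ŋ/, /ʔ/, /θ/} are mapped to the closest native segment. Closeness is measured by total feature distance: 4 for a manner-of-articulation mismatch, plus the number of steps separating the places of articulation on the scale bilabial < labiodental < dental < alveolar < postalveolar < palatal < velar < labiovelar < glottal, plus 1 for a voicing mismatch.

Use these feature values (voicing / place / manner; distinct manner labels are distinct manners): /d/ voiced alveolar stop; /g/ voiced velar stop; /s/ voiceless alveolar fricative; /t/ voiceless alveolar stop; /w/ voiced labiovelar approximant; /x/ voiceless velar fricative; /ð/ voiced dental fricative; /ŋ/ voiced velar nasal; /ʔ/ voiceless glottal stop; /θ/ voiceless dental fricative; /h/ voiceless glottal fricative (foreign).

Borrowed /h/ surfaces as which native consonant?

/x/ is closest: same manner (fricative), place distance 2 (glottal→velar), same voicing; total 2. Next closest is /ʔ/ at distance 4.

x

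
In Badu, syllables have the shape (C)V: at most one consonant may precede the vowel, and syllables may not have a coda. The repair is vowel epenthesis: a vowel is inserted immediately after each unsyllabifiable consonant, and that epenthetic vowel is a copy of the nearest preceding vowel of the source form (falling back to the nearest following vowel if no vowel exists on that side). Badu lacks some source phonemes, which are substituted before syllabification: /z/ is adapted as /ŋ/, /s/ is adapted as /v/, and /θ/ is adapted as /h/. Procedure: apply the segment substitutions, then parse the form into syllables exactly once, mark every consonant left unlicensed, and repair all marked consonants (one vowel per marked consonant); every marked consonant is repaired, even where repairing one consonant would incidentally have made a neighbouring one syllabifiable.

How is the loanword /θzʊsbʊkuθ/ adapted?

Substitution: /θ/ → /h/, /z/ → /ŋ/, /s/ → /v/, giving /hŋʊvbʊkuh/.
Syllabifying with onset maximization leaves /h/, /v/, /h/ stranded (no codas are permitted; onsets are limited to one consonant).
Each unlicensed consonant becomes the onset of a new syllable: /h/ → /hʊ/, /v/ → /vʊ/, /h/ → /hu/.

hʊŋʊvʊbʊkuhu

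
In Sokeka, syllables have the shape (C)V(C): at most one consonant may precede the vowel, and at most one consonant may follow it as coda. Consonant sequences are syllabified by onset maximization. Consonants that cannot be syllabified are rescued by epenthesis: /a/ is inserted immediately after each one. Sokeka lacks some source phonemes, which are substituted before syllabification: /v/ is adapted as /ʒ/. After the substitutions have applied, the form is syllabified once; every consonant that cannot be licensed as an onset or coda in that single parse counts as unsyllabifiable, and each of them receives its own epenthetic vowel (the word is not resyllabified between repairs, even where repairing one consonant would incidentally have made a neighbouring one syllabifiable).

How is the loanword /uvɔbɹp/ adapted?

uʒɔbɹapa

Substitution: /v/ → /ʒ/, giving /uʒɔbɹp/.
Syllabifying with onset maximization leaves /ɹ/, /p/ stranded (at most one coda consonant is licensed; onsets are limited to one consonant).
Inserting the epenthetic vowel yields /ɹ/ → /ɹa/, /p/ → /pa/.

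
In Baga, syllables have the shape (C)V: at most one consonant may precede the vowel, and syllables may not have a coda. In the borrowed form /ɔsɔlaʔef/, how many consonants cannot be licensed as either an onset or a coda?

Syllabifying with onset maximization leaves /f/ stranded (no codas are permitted; onsets are limited to one consonant).

1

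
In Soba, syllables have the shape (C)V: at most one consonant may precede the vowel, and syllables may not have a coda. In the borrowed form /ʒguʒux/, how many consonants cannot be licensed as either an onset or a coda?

The consonants /ʒ/, /x/ cannot be parsed into a legal (C)V syllable (no codas are permitted; onsets are limited to one consonant).

2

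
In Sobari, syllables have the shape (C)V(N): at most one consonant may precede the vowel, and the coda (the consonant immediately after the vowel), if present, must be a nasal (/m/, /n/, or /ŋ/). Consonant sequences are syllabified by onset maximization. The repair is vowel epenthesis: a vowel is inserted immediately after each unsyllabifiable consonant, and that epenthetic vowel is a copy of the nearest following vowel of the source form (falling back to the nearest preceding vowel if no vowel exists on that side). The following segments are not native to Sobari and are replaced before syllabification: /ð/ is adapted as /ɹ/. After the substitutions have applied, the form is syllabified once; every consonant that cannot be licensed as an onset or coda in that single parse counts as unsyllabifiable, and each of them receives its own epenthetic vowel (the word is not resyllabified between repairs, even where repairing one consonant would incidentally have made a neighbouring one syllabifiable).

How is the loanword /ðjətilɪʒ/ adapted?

Substitution: /ð/ → /ɹ/, giving /ɹjətilɪʒ/.
Syllabifying with onset maximization leaves /ɹ/, /ʒ/ stranded (only a nasal (/m/, /n/, or /ŋ/) is licensed in coda position; onsets are limited to one consonant).
Epenthesis after each stranded consonant: /ɹ/ → /ɹə/, /ʒ/ → /ʒɪ/.

ɹəjətilɪʒɪ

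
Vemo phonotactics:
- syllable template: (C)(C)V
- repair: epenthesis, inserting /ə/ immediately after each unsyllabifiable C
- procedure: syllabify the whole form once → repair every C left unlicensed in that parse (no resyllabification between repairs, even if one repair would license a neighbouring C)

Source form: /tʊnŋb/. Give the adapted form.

tʊnəŋəbə

Syllabifying with onset maximization leaves /n/, /ŋ/, /b/ stranded (no codas are permitted; onsets may contain at most 2 consonants).
Each unlicensed consonant becomes the onset of a new syllable: /n/ → /nə/, /ŋ/ → /ŋə/, /b/ → /bə/.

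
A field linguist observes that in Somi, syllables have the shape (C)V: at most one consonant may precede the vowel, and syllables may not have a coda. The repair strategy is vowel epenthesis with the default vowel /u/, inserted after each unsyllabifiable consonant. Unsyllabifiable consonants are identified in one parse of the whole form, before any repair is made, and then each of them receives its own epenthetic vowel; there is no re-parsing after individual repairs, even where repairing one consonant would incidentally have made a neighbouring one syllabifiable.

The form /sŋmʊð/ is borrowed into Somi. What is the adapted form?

suŋumʊðu

Under (C)V, the unsyllabifiable consonants are /s/, /ŋ/, /ð/ (no codas are permitted; onsets are limited to one consonant).
Each unlicensed consonant becomes the onset of a new syllable: /s/ → /su/, /ŋ/ → /ŋu/, /ð/ → /ðu/.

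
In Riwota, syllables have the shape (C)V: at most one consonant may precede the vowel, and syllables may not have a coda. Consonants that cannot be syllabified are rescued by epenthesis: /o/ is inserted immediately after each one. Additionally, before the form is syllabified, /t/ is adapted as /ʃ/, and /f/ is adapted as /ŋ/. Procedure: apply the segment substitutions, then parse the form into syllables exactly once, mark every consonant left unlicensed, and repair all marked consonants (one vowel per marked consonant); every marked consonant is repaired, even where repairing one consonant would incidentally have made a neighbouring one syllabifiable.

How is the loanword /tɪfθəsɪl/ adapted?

Substitution: /t/ → /ʃ/, /f/ → /ŋ/, giving /ʃɪŋθəsɪl/.
Syllabifying with onset maximization leaves /ŋ/, /l/ stranded (no codas are permitted; onsets are limited to one consonant).
Epenthesis after each stranded consonant: /ŋ/ → /ŋo/, /l/ → /lo/.

ʃɪŋoθəsɪlo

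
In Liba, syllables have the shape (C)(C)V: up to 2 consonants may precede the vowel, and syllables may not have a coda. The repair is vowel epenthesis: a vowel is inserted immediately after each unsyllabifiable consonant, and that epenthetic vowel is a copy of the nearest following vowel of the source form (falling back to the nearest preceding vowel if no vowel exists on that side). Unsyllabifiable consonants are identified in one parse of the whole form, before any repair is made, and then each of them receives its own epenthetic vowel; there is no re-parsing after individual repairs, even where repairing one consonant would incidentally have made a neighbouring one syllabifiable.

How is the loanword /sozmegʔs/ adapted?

sozmegeʔese

The consonants /g/, /ʔ/, /s/ cannot be parsed into a legal (C)(C)V syllable (no codas are permitted; onsets may contain at most 2 consonants).
Inserting the epenthetic vowel yields /g/ → /ge/, /ʔ/ → /ʔe/, /s/ → /se/.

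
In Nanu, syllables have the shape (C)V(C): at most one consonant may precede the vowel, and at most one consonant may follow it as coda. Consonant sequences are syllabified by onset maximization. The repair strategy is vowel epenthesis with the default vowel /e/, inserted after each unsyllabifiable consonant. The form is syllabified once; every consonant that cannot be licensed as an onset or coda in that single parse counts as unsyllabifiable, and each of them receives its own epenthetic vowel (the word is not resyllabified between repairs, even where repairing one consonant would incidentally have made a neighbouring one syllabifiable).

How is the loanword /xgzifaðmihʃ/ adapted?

xegezifaðmihʃe

The consonants /x/, /g/, /ʃ/ cannot be parsed into a legal (C)V(C) syllable (at most one coda consonant is licensed; onsets are limited to one consonant).
Each unlicensed consonant becomes the onset of a new syllable: /x/ → /xe/, /g/ → /ge/, /ʃ/ → /ʃe/.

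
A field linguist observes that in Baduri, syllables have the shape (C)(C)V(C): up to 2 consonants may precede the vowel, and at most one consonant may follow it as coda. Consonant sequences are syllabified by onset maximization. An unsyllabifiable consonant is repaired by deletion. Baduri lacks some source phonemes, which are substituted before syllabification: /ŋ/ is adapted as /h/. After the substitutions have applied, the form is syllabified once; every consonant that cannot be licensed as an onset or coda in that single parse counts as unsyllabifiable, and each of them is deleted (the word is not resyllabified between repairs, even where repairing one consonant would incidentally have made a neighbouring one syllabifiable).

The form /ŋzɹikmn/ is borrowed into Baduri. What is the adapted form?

zɹik

Substitution: /ŋ/ → /h/, giving /hzɹikmn/.
Syllabifying with onset maximization leaves /h/, /m/, /n/ stranded (at most one coda consonant is licensed; onsets may contain at most 2 consonants).
Each unlicensed consonant is deleted: /h/, /m/, /n/.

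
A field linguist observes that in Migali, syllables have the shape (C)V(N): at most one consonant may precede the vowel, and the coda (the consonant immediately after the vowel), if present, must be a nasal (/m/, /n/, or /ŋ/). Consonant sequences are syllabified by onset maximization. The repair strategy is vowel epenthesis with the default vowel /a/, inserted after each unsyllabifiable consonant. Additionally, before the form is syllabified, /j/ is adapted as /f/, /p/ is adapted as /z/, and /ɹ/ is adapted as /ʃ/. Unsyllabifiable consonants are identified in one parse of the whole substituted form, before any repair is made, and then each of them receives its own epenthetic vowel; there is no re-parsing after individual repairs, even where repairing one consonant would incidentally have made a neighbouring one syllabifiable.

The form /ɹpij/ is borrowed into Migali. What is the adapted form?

ʃazifa

Substitution: /ɹ/ → /ʃ/, /p/ → /z/, /j/ → /f/, giving /ʃzif/.
Syllabifying with onset maximization leaves /ʃ/, /f/ stranded (only a nasal (/m/, /n/, or /ŋ/) is licensed in coda position; onsets are limited to one consonant).
Inserting the epenthetic vowel yields /ʃ/ → /ʃa/, /f/ → /fa/.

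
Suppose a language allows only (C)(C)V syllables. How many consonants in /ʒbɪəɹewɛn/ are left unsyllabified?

1

The consonants /n/ cannot be parsed into a legal (C)(C)V syllable (no codas are permitted; onsets may contain at most 2 consonants).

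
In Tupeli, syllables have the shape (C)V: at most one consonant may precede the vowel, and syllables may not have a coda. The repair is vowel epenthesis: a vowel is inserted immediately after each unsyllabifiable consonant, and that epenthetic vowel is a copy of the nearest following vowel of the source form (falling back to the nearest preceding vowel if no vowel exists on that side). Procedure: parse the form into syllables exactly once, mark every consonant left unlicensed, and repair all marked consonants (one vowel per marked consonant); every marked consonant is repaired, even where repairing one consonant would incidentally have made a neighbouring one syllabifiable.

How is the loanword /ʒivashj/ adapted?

ʒivasahaja

Under (C)V, the unsyllabifiable consonants are /s/, /h/, /j/ (no codas are permitted; onsets are limited to one consonant).
Each unlicensed consonant becomes the onset of a new syllable: /s/ → /sa/, /h/ → /ha/, /j/ → /ja/.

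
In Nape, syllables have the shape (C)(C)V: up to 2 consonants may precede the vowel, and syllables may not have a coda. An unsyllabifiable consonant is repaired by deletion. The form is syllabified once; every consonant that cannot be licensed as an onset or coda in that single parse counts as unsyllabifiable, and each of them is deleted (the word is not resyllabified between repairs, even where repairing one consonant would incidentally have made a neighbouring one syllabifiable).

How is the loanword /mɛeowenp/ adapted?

mɛeowe

Syllabifying with onset maximization leaves /n/, /p/ stranded (no codas are permitted; onsets may contain at most 2 consonants).
Each unlicensed consonant is deleted: /n/, /p/.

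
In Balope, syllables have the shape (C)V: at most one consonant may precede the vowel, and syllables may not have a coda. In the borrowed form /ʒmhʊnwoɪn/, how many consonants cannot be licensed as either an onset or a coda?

Syllabifying with onset maximization leaves /ʒ/, /m/, /n/, /n/ stranded (no codas are permitted; onsets are limited to one consonant).

4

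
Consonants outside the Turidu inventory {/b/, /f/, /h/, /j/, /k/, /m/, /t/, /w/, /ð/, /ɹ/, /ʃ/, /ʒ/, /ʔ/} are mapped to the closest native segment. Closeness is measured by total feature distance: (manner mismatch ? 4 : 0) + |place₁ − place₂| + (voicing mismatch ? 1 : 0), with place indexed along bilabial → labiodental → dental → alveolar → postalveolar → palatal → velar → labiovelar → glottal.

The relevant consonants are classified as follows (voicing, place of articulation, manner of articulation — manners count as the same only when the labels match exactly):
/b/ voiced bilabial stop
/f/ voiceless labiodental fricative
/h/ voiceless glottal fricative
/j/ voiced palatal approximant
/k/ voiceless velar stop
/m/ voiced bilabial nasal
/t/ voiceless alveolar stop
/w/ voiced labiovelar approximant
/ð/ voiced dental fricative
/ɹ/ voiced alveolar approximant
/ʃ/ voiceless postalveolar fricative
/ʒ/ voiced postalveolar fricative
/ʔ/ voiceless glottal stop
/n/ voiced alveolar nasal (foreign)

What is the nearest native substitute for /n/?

/m/ is closest: same manner (nasal), place distance 3 (alveolar→bilabial), same voicing; total 3. Next closest is /ɹ/ at distance 4.

m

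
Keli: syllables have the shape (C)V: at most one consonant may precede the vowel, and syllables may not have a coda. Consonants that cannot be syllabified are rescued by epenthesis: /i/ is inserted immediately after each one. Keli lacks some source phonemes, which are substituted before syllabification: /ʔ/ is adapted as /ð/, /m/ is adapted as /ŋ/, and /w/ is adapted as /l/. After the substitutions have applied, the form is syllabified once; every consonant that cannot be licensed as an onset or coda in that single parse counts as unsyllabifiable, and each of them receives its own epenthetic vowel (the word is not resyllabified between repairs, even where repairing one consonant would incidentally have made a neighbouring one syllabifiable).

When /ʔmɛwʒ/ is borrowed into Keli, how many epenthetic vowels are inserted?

3

After substitution the input is /ðŋɛlʒ/.
The unsyllabifiable consonants are /ð/, /l/, /ʒ/; each receives one epenthetic vowel.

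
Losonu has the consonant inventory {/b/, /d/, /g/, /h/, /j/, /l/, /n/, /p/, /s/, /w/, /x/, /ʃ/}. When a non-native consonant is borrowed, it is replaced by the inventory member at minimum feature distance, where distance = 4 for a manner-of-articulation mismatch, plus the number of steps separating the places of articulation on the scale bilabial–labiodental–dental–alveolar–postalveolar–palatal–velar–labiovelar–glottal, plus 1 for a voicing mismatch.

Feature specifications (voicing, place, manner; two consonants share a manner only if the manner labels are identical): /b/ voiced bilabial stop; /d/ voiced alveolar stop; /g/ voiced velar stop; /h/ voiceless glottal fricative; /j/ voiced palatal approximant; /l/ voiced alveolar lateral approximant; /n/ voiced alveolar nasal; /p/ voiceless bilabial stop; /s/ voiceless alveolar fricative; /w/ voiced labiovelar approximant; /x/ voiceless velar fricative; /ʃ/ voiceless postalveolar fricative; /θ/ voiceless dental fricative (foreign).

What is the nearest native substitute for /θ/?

/s/ is closest: same manner (fricative), place distance 1 (dental→alveolar), same voicing; total 1. Next closest is /ʃ/ at distance 2.

s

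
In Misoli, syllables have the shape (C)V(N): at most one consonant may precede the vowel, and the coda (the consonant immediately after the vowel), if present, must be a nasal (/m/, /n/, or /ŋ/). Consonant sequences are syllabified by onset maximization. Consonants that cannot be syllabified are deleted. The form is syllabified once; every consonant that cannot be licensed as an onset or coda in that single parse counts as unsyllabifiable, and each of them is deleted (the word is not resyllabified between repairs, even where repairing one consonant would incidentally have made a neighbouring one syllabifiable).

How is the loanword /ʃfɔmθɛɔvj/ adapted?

Under (C)V(N), the unsyllabifiable consonants are /ʃ/, /v/, /j/ (only a nasal (/m/, /n/, or /ŋ/) is licensed in coda position; onsets are limited to one consonant).
Deleting the stranded consonants removes /ʃ/, /v/, /j/.

fɔmθɛɔ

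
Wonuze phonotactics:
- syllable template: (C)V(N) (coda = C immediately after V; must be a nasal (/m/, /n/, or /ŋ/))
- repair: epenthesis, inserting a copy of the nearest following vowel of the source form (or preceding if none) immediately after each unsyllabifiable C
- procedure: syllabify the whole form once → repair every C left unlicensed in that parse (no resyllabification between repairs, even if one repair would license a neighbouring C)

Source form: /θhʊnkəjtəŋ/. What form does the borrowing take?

θʊhʊnkəjətəŋ

Under (C)V(N), the unsyllabifiable consonants are /θ/, /j/ (only a nasal (/m/, /n/, or /ŋ/) is licensed in coda position; onsets are limited to one consonant).
Inserting the epenthetic vowel yields /θ/ → /θʊ/, /j/ → /jə/.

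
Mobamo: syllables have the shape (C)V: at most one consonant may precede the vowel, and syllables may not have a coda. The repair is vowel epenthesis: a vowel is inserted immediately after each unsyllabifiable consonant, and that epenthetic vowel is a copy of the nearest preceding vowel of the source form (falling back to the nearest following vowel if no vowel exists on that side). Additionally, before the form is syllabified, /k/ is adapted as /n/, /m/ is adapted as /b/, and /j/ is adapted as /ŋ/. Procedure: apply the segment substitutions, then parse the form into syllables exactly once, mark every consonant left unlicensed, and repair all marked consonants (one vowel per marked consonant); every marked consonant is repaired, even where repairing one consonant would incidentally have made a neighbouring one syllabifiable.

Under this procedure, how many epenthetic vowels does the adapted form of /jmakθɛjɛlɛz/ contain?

After substitution the input is /ŋbanθɛŋɛlɛz/.
The unsyllabifiable consonants are /ŋ/, /n/, /z/; each receives one epenthetic vowel.

3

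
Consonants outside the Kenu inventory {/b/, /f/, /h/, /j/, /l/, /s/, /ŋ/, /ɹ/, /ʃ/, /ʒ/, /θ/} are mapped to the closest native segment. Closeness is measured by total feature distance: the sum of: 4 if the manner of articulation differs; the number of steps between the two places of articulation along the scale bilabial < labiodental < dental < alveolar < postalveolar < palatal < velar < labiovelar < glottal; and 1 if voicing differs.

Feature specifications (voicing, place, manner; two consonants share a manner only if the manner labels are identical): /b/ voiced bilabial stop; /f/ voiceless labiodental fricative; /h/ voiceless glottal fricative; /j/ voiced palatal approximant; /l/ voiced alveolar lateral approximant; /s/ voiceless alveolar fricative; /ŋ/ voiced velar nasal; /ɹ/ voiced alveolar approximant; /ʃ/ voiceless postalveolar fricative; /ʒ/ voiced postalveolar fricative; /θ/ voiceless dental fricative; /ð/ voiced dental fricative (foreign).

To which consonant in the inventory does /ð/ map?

θ

/θ/ is closest: same manner (fricative), place distance 0 (dental→dental), voicing differs (+1); total 1. Next closest is /f/ at distance 2.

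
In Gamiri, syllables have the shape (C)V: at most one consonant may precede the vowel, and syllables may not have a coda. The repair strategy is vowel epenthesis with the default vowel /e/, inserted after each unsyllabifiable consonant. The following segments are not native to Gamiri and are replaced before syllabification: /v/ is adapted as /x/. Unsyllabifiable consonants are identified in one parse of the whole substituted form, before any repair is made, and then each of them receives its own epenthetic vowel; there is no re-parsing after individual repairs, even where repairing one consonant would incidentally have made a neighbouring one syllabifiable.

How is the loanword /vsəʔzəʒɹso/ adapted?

xesəʔezəʒeɹeso

Substitution: /v/ → /x/, giving /xsəʔzəʒɹso/.
Syllabifying with onset maximization leaves /x/, /ʔ/, /ʒ/, /ɹ/ stranded (no codas are permitted; onsets are limited to one consonant).
Each unlicensed consonant becomes the onset of a new syllable: /x/ → /xe/, /ʔ/ → /ʔe/, /ʒ/ → /ʒe/, /ɹ/ → /ɹe/.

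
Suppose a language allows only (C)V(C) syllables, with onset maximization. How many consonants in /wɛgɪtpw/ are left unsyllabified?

2

Syllabifying with onset maximization leaves /p/, /w/ stranded (at most one coda consonant is licensed; onsets are limited to one consonant).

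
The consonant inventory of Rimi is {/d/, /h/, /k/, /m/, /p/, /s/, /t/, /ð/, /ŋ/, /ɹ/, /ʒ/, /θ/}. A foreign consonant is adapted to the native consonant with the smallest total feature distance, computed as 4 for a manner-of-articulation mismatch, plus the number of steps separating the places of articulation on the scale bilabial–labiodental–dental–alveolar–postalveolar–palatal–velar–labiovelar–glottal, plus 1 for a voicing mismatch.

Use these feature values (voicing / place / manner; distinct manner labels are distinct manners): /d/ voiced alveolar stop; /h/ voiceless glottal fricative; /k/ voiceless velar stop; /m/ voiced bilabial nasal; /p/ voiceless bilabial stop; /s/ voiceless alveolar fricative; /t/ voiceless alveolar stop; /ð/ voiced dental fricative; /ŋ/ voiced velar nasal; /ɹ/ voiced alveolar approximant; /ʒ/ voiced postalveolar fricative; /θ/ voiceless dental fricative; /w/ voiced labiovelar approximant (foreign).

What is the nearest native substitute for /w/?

ɹ

/ɹ/ is closest: same manner (approximant), place distance 4 (labiovelar→alveolar), same voicing; total 4. Next closest is /ŋ/ at distance 5.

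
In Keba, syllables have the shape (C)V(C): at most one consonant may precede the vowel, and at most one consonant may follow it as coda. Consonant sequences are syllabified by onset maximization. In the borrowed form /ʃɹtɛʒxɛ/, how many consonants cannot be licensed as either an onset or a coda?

2

Under (C)V(C), the unsyllabifiable consonants are /ʃ/, /ɹ/ (at most one coda consonant is licensed; onsets are limited to one consonant).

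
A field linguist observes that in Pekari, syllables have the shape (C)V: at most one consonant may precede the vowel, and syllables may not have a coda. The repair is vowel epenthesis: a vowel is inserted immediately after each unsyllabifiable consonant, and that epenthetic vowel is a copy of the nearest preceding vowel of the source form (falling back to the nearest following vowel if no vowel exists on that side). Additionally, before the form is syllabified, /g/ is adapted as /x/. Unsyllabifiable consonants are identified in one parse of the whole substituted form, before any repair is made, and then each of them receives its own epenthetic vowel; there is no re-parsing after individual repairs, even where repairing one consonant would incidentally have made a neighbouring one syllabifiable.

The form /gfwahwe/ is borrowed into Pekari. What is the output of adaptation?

xafawahawe

Substitution: /g/ → /x/, giving /xfwahwe/.
The consonants /x/, /f/, /h/ cannot be parsed into a legal (C)V syllable (no codas are permitted; onsets are limited to one consonant).
Each unlicensed consonant becomes the onset of a new syllable: /x/ → /xa/, /f/ → /fa/, /h/ → /ha/.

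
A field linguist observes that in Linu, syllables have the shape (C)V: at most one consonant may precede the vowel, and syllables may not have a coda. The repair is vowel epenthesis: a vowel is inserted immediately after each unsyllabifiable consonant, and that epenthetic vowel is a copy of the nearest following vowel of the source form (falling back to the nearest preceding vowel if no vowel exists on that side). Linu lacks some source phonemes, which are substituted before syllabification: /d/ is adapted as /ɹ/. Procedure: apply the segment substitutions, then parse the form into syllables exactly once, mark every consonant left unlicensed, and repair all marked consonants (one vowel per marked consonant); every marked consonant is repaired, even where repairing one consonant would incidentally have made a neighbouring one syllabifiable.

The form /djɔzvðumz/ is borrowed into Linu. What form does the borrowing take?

Substitution: /d/ → /ɹ/, giving /ɹjɔzvðumz/.
The consonants /ɹ/, /z/, /v/, /m/, /z/ cannot be parsed into a legal (C)V syllable (no codas are permitted; onsets are limited to one consonant).
Each unlicensed consonant becomes the onset of a new syllable: /ɹ/ → /ɹɔ/, /z/ → /zu/, /v/ → /vu/, /m/ → /mu/, /z/ → /zu/.

ɹɔjɔzuvuðumuzu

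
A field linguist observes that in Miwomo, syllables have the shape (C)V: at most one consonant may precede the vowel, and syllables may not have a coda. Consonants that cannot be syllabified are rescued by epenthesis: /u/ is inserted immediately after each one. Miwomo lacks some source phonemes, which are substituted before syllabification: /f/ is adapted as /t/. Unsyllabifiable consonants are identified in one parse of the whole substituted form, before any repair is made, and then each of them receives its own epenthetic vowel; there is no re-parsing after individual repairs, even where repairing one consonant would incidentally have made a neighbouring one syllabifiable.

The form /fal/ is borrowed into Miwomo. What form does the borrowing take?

Substitution: /f/ → /t/, giving /tal/.
The consonants /l/ cannot be parsed into a legal (C)V syllable (no codas are permitted; onsets are limited to one consonant).
Each unlicensed consonant becomes the onset of a new syllable: /l/ → /lu/.

talu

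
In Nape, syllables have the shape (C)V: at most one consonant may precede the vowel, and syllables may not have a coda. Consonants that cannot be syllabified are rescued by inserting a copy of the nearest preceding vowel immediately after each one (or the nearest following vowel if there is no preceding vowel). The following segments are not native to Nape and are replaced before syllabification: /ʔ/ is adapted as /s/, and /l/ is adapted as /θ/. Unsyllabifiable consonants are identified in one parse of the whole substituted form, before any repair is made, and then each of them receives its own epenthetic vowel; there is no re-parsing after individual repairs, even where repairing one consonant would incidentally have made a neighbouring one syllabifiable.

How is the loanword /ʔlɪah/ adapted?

Substitution: /ʔ/ → /s/, /l/ → /θ/, giving /sθɪah/.
Syllabifying with onset maximization leaves /s/, /h/ stranded (no codas are permitted; onsets are limited to one consonant).
Inserting the epenthetic vowel yields /s/ → /sɪ/, /h/ → /ha/.

sɪθɪaha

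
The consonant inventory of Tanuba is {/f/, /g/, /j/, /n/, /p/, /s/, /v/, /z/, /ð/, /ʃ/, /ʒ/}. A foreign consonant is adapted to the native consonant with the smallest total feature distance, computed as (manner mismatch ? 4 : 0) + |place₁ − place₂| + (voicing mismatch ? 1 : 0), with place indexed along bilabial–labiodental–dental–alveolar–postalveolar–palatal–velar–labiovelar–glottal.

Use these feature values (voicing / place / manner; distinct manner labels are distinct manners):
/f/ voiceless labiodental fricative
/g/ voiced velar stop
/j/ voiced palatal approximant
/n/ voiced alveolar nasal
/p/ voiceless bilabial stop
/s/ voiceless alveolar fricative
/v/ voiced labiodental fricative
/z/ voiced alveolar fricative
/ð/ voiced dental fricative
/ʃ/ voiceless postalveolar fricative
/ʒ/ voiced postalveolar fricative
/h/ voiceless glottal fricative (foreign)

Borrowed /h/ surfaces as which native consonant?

ʃ

/ʃ/ is closest: same manner (fricative), place distance 4 (glottal→postalveolar), same voicing; total 4. Next closest is /s/ at distance 5.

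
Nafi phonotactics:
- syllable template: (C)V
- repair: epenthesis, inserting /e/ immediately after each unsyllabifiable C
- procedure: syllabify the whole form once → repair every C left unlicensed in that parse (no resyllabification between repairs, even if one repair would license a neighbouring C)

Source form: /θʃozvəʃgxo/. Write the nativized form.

θeʃozevəʃegexo

Syllabifying with onset maximization leaves /θ/, /z/, /ʃ/, /g/ stranded (no codas are permitted; onsets are limited to one consonant).
Each unlicensed consonant becomes the onset of a new syllable: /θ/ → /θe/, /z/ → /ze/, /ʃ/ → /ʃe/, /g/ → /ge/.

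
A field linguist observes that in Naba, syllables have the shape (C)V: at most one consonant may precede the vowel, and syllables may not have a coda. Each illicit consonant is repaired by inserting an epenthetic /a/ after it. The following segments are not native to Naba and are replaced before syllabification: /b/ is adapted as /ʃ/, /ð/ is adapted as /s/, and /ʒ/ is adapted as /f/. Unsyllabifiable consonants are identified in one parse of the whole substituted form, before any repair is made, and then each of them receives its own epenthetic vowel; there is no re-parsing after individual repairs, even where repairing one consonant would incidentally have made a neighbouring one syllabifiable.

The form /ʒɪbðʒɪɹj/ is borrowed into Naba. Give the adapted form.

fɪʃasafɪɹaja

Substitution: /ʒ/ → /f/, /b/ → /ʃ/, /ð/ → /s/, giving /fɪʃsfɪɹj/.
Syllabifying with onset maximization leaves /ʃ/, /s/, /ɹ/, /j/ stranded (no codas are permitted; onsets are limited to one consonant).
Inserting the epenthetic vowel yields /ʃ/ → /ʃa/, /s/ → /sa/, /ɹ/ → /ɹa/, /j/ → /ja/.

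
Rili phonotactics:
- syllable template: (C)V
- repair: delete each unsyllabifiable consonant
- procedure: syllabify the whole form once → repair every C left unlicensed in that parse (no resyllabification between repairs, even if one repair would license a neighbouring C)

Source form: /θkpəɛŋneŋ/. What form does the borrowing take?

The consonants /θ/, /k/, /ŋ/, /ŋ/ cannot be parsed into a legal (C)V syllable (no codas are permitted; onsets are limited to one consonant).
Deleting the stranded consonants removes /θ/, /k/, /ŋ/, /ŋ/.

pəɛne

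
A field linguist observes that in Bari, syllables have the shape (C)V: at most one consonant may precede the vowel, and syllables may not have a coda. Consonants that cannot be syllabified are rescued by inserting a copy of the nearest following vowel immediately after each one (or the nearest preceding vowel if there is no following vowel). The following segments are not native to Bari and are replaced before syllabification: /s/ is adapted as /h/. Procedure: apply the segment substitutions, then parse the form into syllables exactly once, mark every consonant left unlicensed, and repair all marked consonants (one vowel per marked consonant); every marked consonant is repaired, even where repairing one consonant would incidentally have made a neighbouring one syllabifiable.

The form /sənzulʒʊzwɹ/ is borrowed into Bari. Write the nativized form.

hənuzulʊʒʊzʊwʊɹʊ

Substitution: /s/ → /h/, giving /hənzulʒʊzwɹ/.
The consonants /n/, /l/, /z/, /w/, /ɹ/ cannot be parsed into a legal (C)V syllable (no codas are permitted; onsets are limited to one consonant).
Inserting the epenthetic vowel yields /n/ → /nu/, /l/ → /lʊ/, /z/ → /zʊ/, /w/ → /wʊ/, /ɹ/ → /ɹʊ/.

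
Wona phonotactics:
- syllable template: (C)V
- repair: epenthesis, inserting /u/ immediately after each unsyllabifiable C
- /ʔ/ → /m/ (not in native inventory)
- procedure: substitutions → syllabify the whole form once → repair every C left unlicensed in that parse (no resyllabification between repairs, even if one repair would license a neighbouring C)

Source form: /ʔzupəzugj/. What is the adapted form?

muzupəzuguju

Substitution: /ʔ/ → /m/, giving /mzupəzugj/.
The consonants /m/, /g/, /j/ cannot be parsed into a legal (C)V syllable (no codas are permitted; onsets are limited to one consonant).
Epenthesis after each stranded consonant: /m/ → /mu/, /g/ → /gu/, /j/ → /ju/.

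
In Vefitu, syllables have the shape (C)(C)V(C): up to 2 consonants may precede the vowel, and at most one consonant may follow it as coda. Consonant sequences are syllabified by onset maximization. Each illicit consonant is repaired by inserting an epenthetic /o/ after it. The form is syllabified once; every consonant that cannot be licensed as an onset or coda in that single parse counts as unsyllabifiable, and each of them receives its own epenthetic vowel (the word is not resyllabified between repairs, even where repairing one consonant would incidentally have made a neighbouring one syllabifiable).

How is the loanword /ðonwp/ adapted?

ðonwopo

Syllabifying with onset maximization leaves /w/, /p/ stranded (at most one coda consonant is licensed; onsets may contain at most 2 consonants).
Inserting the epenthetic vowel yields /w/ → /wo/, /p/ → /po/.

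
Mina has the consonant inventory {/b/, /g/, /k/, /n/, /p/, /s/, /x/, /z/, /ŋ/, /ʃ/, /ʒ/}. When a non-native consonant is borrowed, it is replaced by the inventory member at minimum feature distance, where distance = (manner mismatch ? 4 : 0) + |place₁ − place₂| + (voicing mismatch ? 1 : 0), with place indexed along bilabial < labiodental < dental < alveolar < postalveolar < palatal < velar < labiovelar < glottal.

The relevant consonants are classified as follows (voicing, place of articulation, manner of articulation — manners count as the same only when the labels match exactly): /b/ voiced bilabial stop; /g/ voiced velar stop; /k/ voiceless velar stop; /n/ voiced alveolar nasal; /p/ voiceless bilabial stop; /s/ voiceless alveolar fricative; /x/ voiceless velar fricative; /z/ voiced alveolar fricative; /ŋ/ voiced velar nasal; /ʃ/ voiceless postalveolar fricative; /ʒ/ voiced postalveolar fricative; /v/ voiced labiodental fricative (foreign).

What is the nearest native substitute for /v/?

/z/ is closest: same manner (fricative), place distance 2 (labiodental→alveolar), same voicing; total 2. Next closest is /s/ at distance 3.

z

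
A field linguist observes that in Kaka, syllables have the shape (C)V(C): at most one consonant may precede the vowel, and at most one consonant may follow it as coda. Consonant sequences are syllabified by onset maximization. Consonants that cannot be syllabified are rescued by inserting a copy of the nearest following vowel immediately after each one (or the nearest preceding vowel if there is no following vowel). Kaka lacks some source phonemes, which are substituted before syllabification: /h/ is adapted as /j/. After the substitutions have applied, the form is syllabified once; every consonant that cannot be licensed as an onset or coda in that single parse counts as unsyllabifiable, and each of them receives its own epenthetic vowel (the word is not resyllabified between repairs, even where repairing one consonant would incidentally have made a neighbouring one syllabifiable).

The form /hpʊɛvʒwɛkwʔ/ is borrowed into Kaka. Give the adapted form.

jʊpʊɛvʒɛwɛkwɛʔɛ

Substitution: /h/ → /j/, giving /jpʊɛvʒwɛkwʔ/.
Syllabifying with onset maximization leaves /j/, /ʒ/, /w/, /ʔ/ stranded (at most one coda consonant is licensed; onsets are limited to one consonant).
Epenthesis after each stranded consonant: /j/ → /jʊ/, /ʒ/ → /ʒɛ/, /w/ → /wɛ/, /ʔ/ → /ʔɛ/.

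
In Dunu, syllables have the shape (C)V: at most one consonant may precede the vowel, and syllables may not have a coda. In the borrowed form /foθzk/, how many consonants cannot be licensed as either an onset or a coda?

3

The consonants /θ/, /z/, /k/ cannot be parsed into a legal (C)V syllable (no codas are permitted; onsets are limited to one consonant).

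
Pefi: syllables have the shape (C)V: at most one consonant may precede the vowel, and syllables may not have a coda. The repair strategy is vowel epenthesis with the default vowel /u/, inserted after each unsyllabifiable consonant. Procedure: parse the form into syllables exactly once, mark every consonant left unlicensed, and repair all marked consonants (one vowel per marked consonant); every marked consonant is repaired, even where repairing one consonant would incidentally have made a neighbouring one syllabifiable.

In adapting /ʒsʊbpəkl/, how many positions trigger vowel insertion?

The unsyllabifiable consonants are /ʒ/, /b/, /k/, /l/; each receives one epenthetic vowel.

4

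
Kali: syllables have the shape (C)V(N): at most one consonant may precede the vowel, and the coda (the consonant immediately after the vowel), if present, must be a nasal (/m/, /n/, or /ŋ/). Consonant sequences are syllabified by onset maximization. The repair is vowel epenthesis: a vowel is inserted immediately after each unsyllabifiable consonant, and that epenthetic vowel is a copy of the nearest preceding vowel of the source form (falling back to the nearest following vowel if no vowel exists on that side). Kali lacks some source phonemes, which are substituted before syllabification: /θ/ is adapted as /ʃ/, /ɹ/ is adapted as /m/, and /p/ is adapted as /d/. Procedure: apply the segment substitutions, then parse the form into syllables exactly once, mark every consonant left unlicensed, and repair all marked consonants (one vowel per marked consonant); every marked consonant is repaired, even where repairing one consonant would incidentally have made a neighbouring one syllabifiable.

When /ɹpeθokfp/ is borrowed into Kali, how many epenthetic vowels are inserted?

After substitution the input is /mdeʃokfd/.
The unsyllabifiable consonants are /m/, /k/, /f/, /d/; each receives one epenthetic vowel.

4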